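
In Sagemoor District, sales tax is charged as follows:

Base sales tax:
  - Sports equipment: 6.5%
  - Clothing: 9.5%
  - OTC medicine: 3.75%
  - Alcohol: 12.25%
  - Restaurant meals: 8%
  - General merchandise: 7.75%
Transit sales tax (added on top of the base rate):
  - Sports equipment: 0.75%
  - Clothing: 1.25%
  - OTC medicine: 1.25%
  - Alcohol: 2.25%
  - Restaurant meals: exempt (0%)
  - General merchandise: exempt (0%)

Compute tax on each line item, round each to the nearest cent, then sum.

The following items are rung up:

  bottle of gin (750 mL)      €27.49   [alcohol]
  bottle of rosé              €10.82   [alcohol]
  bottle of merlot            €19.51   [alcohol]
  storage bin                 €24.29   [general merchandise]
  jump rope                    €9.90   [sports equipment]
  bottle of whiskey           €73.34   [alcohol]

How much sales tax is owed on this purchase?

€21.62

Bottle of gin (750 mL) €27.49: alcohol → 12.25% + 2.25% transit = 14.5% → €3.99
Bottle of rosé €10.82: alcohol → 12.25% + 2.25% transit = 14.5% → €1.57
Bottle of merlot €19.51: alcohol → 12.25% + 2.25% transit = 14.5% → €2.83
Storage bin €24.29: general merchandise → 7.75% + 0% transit = 7.75% → €1.88
Jump rope €9.90: sports equipment → 6.5% + 0.75% transit = 7.25% → €0.72
Bottle of whiskey €73.34: alcohol → 12.25% + 2.25% transit = 14.5% → €10.63
Total tax = €3.99 + €1.57 + €2.83 + €1.88 + €0.72 + €10.63 = €21.62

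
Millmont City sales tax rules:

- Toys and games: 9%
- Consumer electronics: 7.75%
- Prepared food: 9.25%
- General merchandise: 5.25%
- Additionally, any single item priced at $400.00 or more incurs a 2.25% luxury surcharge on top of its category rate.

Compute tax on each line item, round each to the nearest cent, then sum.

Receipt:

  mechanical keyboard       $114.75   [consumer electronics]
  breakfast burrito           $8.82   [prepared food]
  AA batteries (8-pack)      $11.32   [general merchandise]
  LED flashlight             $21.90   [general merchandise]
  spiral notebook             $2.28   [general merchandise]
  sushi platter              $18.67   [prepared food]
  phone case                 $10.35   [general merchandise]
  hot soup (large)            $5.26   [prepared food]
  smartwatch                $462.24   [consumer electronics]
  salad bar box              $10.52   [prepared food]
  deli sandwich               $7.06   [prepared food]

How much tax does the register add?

$62.17

Mechanical keyboard $114.75: consumer electronics → 7.75% → $8.89
Breakfast burrito $8.82: prepared food → 9.25% → $0.82
AA batteries (8-pack) $11.32: general merchandise → 5.25% → $0.59
LED flashlight $21.90: general merchandise → 5.25% → $1.15
Spiral notebook $2.28: general merchandise → 5.25% → $0.12
Sushi platter $18.67: prepared food → 9.25% → $1.73
Phone case $10.35: general merchandise → 5.25% → $0.54
Hot soup (large) $5.26: prepared food → 9.25% → $0.49
Smartwatch $462.24: consumer electronics → 7.75% + 2.25% surcharge = 10% → $46.22
Salad bar box $10.52: prepared food → 9.25% → $0.97
Deli sandwich $7.06: prepared food → 9.25% → $0.65
Total tax = $8.89 + $0.82 + $0.59 + $1.15 + $0.12 + $1.73 + $0.54 + $0.49 + $46.22 + $0.97 + $0.65 = $62.17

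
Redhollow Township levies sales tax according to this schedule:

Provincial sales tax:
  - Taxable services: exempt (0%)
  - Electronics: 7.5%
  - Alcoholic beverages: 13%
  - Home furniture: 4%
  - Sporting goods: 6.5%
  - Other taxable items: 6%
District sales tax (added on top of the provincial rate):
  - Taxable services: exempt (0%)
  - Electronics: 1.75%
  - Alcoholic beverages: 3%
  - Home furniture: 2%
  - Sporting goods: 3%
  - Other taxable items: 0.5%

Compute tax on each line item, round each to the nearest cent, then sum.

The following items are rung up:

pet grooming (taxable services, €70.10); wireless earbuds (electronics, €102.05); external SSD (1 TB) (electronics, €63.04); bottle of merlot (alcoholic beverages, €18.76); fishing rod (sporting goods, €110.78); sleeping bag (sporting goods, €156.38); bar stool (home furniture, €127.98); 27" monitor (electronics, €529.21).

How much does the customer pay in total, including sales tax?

Pet grooming €70.10: taxable services → 0% + 0% district = 0% → €0.00
Wireless earbuds €102.05: electronics → 7.5% + 1.75% district = 9.25% → €9.44
External SSD (1 TB) €63.04: electronics → 7.5% + 1.75% district = 9.25% → €5.83
Bottle of merlot €18.76: alcoholic beverages → 13% + 3% district = 16% → €3.00
Fishing rod €110.78: sporting goods → 6.5% + 3% district = 9.5% → €10.52
Sleeping bag €156.38: sporting goods → 6.5% + 3% district = 9.5% → €14.86
Bar stool €127.98: home furniture → 4% + 2% district = 6% → €7.68
27" monitor €529.21: electronics → 7.5% + 1.75% district = 9.25% → €48.95
Subtotal = €1178.30; tax = €100.28; total due = €1278.58

€1278.58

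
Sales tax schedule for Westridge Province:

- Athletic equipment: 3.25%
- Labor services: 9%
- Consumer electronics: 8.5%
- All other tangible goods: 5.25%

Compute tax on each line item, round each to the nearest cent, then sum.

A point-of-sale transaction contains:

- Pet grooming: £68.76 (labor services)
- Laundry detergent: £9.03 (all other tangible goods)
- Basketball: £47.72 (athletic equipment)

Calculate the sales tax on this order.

£8.21

Pet grooming £68.76: labor services → 9% → £6.19
Laundry detergent £9.03: all other tangible goods → 5.25% → £0.47
Basketball £47.72: athletic equipment → 3.25% → £1.55
Total tax = £6.19 + £0.47 + £1.55 = £8.21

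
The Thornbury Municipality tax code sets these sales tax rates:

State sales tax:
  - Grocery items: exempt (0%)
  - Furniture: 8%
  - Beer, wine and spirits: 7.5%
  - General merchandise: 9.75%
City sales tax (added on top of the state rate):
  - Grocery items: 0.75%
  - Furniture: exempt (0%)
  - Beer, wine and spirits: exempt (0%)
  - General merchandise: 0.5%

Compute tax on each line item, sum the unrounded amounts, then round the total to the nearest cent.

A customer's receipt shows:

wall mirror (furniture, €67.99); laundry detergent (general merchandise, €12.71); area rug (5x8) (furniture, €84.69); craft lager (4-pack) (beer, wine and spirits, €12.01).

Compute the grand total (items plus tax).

€191.82

Wall mirror €67.99: furniture → 8% + 0% city = 8% → €5.4392
Laundry detergent €12.71: general merchandise → 9.75% + 0.5% city = 10.25% → €1.302775
Area rug (5x8) €84.69: furniture → 8% + 0% city = 8% → €6.7752
Craft lager (4-pack) €12.01: beer, wine and spirits → 7.5% + 0% city = 7.5% → €0.90075
Subtotal = €177.40; unrounded tax = €14.417925 → €14.42; total due = €191.82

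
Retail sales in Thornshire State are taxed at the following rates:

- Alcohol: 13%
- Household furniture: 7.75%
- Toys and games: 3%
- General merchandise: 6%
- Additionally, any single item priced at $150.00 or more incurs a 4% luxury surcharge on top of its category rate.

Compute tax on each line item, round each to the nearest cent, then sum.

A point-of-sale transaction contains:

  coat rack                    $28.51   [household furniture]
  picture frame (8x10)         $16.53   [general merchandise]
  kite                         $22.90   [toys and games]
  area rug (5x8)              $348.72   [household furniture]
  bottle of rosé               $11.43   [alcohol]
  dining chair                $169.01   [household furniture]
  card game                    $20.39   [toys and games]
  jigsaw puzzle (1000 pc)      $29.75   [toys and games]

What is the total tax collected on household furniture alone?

Coat rack $28.51: household furniture → 7.75% → $2.21
Area rug (5x8) $348.72: household furniture → 7.75% + 4% surcharge = 11.75% → $40.97
Dining chair $169.01: household furniture → 7.75% + 4% surcharge = 11.75% → $19.86
Tax on household furniture = $2.21 + $40.97 + $19.86 = $63.04

$63.04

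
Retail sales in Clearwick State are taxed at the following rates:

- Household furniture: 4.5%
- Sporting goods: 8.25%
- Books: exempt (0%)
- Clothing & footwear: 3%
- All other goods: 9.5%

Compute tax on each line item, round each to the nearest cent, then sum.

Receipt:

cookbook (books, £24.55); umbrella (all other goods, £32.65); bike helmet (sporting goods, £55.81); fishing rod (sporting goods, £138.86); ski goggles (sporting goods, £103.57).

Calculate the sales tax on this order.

£27.70

Cookbook £24.55: books → 0% → £0.00
Umbrella £32.65: all other goods → 9.5% → £3.10
Bike helmet £55.81: sporting goods → 8.25% → £4.60
Fishing rod £138.86: sporting goods → 8.25% → £11.46
Ski goggles £103.57: sporting goods → 8.25% → £8.54
Total tax = £3.10 + £4.60 + £11.46 + £8.54 = £27.70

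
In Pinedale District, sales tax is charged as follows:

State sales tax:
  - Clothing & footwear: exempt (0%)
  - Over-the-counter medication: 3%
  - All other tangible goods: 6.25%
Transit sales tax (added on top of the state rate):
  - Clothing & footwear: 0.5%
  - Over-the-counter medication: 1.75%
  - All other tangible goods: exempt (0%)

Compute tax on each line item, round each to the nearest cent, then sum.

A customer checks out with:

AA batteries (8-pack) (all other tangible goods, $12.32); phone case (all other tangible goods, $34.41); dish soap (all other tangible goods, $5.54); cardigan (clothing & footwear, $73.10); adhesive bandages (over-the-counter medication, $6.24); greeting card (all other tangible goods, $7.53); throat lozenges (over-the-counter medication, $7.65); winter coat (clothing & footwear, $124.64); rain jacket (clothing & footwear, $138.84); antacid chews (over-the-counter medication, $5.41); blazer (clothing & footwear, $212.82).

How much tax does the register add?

$7.40

AA batteries (8-pack) $12.32: all other tangible goods → 6.25% + 0% transit = 6.25% → $0.77
Phone case $34.41: all other tangible goods → 6.25% + 0% transit = 6.25% → $2.15
Dish soap $5.54: all other tangible goods → 6.25% + 0% transit = 6.25% → $0.35
Cardigan $73.10: clothing & footwear → 0% + 0.5% transit = 0.5% → $0.37
Adhesive bandages $6.24: over-the-counter medication → 3% + 1.75% transit = 4.75% → $0.30
Greeting card $7.53: all other tangible goods → 6.25% + 0% transit = 6.25% → $0.47
Throat lozenges $7.65: over-the-counter medication → 3% + 1.75% transit = 4.75% → $0.36
Winter coat $124.64: clothing & footwear → 0% + 0.5% transit = 0.5% → $0.62
Rain jacket $138.84: clothing & footwear → 0% + 0.5% transit = 0.5% → $0.69
Antacid chews $5.41: over-the-counter medication → 3% + 1.75% transit = 4.75% → $0.26
Blazer $212.82: clothing & footwear → 0% + 0.5% transit = 0.5% → $1.06
Total tax = $0.77 + $2.15 + $0.35 + $0.37 + $0.30 + $0.47 + $0.36 + $0.62 + $0.69 + $0.26 + $1.06 = $7.40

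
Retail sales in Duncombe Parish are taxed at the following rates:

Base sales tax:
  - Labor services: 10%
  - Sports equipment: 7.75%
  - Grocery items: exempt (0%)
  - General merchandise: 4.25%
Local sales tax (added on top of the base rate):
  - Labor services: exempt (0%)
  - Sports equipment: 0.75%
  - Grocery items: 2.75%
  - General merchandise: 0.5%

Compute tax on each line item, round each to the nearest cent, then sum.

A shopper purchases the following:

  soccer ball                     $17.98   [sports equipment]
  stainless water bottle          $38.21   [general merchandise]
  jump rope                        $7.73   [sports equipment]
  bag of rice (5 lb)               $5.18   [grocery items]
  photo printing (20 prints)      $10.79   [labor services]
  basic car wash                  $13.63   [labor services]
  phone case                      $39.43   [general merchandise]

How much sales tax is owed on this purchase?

Soccer ball $17.98: sports equipment → 7.75% + 0.75% local = 8.5% → $1.53
Stainless water bottle $38.21: general merchandise → 4.25% + 0.5% local = 4.75% → $1.81
Jump rope $7.73: sports equipment → 7.75% + 0.75% local = 8.5% → $0.66
Bag of rice (5 lb) $5.18: grocery items → 0% + 2.75% local = 2.75% → $0.14
Photo printing (20 prints) $10.79: labor services → 10% + 0% local = 10% → $1.08
Basic car wash $13.63: labor services → 10% + 0% local = 10% → $1.36
Phone case $39.43: general merchandise → 4.25% + 0.5% local = 4.75% → $1.87
Total tax = $1.53 + $1.81 + $0.66 + $0.14 + $1.08 + $1.36 + $1.87 = $8.45

$8.45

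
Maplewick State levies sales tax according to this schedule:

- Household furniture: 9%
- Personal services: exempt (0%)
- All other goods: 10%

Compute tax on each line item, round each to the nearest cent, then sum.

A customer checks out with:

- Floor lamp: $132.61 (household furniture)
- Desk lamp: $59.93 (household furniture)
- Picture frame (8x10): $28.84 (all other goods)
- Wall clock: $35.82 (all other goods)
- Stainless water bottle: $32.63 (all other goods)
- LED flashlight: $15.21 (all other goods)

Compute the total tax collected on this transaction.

$28.56

Floor lamp $132.61: household furniture → 9% → $11.93
Desk lamp $59.93: household furniture → 9% → $5.39
Picture frame (8x10) $28.84: all other goods → 10% → $2.88
Wall clock $35.82: all other goods → 10% → $3.58
Stainless water bottle $32.63: all other goods → 10% → $3.26
LED flashlight $15.21: all other goods → 10% → $1.52
Total tax = $11.93 + $5.39 + $2.88 + $3.58 + $3.26 + $1.52 = $28.56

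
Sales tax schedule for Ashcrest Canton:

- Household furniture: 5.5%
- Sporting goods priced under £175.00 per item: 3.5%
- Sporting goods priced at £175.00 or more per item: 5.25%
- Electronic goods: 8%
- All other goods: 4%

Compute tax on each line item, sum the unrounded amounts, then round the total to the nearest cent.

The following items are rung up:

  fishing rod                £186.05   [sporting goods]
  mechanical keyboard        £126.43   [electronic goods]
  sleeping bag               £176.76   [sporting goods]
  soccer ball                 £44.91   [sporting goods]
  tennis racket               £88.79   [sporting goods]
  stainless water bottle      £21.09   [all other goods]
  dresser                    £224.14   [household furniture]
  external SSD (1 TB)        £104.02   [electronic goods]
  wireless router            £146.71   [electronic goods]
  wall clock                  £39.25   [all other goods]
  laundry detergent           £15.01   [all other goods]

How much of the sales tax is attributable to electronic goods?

£30.17

Mechanical keyboard £126.43: electronic goods → 8% → £10.1144
External SSD (1 TB) £104.02: electronic goods → 8% → £8.3216
Wireless router £146.71: electronic goods → 8% → £11.7368
Tax on electronic goods: unrounded sum = £30.1728 → £30.17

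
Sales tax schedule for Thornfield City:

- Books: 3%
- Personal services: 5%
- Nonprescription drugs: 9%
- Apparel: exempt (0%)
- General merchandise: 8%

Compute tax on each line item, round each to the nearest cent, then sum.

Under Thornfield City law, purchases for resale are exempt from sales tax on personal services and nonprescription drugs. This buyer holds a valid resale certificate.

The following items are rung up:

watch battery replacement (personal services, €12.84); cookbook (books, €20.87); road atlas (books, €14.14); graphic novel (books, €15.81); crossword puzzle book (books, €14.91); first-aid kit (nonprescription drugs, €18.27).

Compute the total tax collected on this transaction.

Watch battery replacement €12.84: personal services, buyer-exempt → 0% → €0.00
Cookbook €20.87: books → 3% → €0.63
Road atlas €14.14: books → 3% → €0.42
Graphic novel €15.81: books → 3% → €0.47
Crossword puzzle book €14.91: books → 3% → €0.45
First-aid kit €18.27: nonprescription drugs, buyer-exempt → 0% → €0.00
Total tax = €0.63 + €0.42 + €0.47 + €0.45 = €1.97

€1.97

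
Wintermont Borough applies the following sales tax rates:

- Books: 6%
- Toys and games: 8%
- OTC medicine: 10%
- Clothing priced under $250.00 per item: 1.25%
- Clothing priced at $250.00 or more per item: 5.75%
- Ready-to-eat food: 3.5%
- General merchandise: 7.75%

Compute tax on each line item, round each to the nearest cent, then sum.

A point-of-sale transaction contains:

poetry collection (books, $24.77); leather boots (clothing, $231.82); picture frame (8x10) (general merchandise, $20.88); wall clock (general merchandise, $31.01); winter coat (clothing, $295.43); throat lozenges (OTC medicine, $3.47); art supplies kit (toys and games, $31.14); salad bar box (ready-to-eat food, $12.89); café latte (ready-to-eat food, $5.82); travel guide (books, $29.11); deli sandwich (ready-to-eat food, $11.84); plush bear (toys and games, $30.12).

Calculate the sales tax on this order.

$33.46

Poetry collection $24.77: books → 6% → $1.49
Leather boots $231.82: clothing, under $250.00 → 1.25% → $2.90
Picture frame (8x10) $20.88: general merchandise → 7.75% → $1.62
Wall clock $31.01: general merchandise → 7.75% → $2.40
Winter coat $295.43: clothing, $250.00 or more → 5.75% → $16.99
Throat lozenges $3.47: OTC medicine → 10% → $0.35
Art supplies kit $31.14: toys and games → 8% → $2.49
Salad bar box $12.89: ready-to-eat food → 3.5% → $0.45
Café latte $5.82: ready-to-eat food → 3.5% → $0.20
Travel guide $29.11: books → 6% → $1.75
Deli sandwich $11.84: ready-to-eat food → 3.5% → $0.41
Plush bear $30.12: toys and games → 8% → $2.41
Total tax = $1.49 + $2.90 + $1.62 + $2.40 + $16.99 + $0.35 + $2.49 + $0.45 + $0.20 + $1.75 + $0.41 + $2.41 = $33.46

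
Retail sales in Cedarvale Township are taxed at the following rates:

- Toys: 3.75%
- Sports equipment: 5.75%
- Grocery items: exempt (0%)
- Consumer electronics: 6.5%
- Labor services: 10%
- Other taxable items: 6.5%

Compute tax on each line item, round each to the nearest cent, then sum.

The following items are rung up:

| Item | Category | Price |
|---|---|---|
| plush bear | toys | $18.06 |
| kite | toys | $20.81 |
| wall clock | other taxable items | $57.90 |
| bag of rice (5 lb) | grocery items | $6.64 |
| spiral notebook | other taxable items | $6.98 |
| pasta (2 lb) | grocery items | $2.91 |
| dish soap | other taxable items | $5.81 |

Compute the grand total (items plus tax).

Plush bear $18.06: toys → 3.75% → $0.68
Kite $20.81: toys → 3.75% → $0.78
Wall clock $57.90: other taxable items → 6.5% → $3.76
Bag of rice (5 lb) $6.64: grocery items → 0% → $0.00
Spiral notebook $6.98: other taxable items → 6.5% → $0.45
Pasta (2 lb) $2.91: grocery items → 0% → $0.00
Dish soap $5.81: other taxable items → 6.5% → $0.38
Subtotal = $119.11; tax = $6.05; total due = $125.16

$125.16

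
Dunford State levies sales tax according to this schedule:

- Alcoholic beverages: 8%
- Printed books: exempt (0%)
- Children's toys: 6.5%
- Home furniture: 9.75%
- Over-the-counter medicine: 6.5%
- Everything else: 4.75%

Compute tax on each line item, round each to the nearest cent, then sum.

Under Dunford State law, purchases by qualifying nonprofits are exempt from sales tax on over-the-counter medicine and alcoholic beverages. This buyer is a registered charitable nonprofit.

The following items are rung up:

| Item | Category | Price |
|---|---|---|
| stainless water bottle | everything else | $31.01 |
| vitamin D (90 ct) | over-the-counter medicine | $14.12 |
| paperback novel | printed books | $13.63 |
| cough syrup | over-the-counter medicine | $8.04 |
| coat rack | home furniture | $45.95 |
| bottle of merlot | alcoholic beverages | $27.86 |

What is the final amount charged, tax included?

$146.56

Stainless water bottle $31.01: everything else → 4.75% → $1.47
Vitamin D (90 ct) $14.12: over-the-counter medicine, buyer-exempt → 0% → $0.00
Paperback novel $13.63: printed books → 0% → $0.00
Cough syrup $8.04: over-the-counter medicine, buyer-exempt → 0% → $0.00
Coat rack $45.95: home furniture → 9.75% → $4.48
Bottle of merlot $27.86: alcoholic beverages, buyer-exempt → 0% → $0.00
Subtotal = $140.61; tax = $5.95; total due = $146.56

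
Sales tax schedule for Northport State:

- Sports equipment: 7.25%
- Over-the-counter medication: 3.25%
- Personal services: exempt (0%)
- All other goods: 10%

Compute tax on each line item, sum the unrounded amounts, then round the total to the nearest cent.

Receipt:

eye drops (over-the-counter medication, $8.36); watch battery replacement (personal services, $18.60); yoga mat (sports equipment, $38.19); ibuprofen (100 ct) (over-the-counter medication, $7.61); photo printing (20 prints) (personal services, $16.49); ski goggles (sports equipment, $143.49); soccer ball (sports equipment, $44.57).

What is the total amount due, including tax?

$294.23

Eye drops $8.36: over-the-counter medication → 3.25% → $0.2717
Watch battery replacement $18.60: personal services → 0% → $0.00
Yoga mat $38.19: sports equipment → 7.25% → $2.768775
Ibuprofen (100 ct) $7.61: over-the-counter medication → 3.25% → $0.247325
Photo printing (20 prints) $16.49: personal services → 0% → $0.00
Ski goggles $143.49: sports equipment → 7.25% → $10.403025
Soccer ball $44.57: sports equipment → 7.25% → $3.231325
Subtotal = $277.31; unrounded tax = $16.92215 → $16.92; total due = $294.23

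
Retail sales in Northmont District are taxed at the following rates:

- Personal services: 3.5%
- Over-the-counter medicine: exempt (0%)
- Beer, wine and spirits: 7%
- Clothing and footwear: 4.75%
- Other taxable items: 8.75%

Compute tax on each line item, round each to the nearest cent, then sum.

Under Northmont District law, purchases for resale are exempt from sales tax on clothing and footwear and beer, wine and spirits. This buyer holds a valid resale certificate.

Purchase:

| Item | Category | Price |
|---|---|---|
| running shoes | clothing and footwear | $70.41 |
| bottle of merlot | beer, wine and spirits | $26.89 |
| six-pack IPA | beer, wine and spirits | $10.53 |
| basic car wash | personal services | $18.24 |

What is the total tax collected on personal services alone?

Basic car wash $18.24: personal services → 3.5% → $0.64
Tax on personal services = $0.64

$0.64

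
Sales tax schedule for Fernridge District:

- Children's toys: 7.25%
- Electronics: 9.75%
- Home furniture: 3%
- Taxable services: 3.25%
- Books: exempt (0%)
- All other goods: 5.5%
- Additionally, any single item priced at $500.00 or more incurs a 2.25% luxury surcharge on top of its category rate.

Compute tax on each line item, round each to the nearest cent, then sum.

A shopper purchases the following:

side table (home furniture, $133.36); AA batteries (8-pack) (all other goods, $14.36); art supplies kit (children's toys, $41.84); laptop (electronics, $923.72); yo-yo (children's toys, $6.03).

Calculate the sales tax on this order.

Side table $133.36: home furniture → 3% → $4.00
AA batteries (8-pack) $14.36: all other goods → 5.5% → $0.79
Art supplies kit $41.84: children's toys → 7.25% → $3.03
Laptop $923.72: electronics → 9.75% + 2.25% surcharge = 12% → $110.85
Yo-yo $6.03: children's toys → 7.25% → $0.44
Total tax = $4.00 + $0.79 + $3.03 + $110.85 + $0.44 = $119.11

$119.11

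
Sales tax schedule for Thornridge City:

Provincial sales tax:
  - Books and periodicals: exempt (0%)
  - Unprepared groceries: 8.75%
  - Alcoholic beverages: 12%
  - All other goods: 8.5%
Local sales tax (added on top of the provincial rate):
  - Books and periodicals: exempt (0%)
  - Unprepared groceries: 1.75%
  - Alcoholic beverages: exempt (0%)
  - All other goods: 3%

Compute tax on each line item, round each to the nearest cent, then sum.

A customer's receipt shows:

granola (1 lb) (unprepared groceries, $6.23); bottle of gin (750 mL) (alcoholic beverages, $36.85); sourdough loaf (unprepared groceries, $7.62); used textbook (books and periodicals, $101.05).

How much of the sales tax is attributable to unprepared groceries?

Granola (1 lb) $6.23: unprepared groceries → 8.75% + 1.75% local = 10.5% → $0.65
Sourdough loaf $7.62: unprepared groceries → 8.75% + 1.75% local = 10.5% → $0.80
Tax on unprepared groceries = $0.65 + $0.80 = $1.45

$1.45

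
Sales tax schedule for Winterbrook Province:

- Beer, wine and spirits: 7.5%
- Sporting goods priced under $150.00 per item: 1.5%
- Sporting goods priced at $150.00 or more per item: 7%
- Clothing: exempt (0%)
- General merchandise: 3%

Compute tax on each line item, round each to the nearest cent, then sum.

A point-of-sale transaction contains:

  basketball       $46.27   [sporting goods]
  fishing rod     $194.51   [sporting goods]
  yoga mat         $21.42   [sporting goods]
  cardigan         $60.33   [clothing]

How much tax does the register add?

$14.63

Basketball $46.27: sporting goods, under $150.00 → 1.5% → $0.69
Fishing rod $194.51: sporting goods, $150.00 or more → 7% → $13.62
Yoga mat $21.42: sporting goods, under $150.00 → 1.5% → $0.32
Cardigan $60.33: clothing → 0% → $0.00
Total tax = $0.69 + $13.62 + $0.32 = $14.63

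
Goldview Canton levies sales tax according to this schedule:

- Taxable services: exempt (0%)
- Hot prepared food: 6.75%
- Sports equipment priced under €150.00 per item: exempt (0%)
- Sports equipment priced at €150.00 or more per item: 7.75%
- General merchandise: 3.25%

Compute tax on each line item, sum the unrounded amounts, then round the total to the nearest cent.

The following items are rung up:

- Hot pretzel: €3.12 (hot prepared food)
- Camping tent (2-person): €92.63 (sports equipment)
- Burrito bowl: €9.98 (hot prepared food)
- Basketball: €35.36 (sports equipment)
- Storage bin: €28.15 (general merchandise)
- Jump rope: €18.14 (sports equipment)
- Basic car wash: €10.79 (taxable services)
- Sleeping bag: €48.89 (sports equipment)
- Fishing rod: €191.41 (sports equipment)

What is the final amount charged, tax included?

Hot pretzel €3.12: hot prepared food → 6.75% → €0.2106
Camping tent (2-person) €92.63: sports equipment, under €150.00 → 0% → €0.00
Burrito bowl €9.98: hot prepared food → 6.75% → €0.67365
Basketball €35.36: sports equipment, under €150.00 → 0% → €0.00
Storage bin €28.15: general merchandise → 3.25% → €0.914875
Jump rope €18.14: sports equipment, under €150.00 → 0% → €0.00
Basic car wash €10.79: taxable services → 0% → €0.00
Sleeping bag €48.89: sports equipment, under €150.00 → 0% → €0.00
Fishing rod €191.41: sports equipment, €150.00 or more → 7.75% → €14.834275
Subtotal = €438.47; unrounded tax = €16.6334 → €16.63; total due = €455.10

€455.10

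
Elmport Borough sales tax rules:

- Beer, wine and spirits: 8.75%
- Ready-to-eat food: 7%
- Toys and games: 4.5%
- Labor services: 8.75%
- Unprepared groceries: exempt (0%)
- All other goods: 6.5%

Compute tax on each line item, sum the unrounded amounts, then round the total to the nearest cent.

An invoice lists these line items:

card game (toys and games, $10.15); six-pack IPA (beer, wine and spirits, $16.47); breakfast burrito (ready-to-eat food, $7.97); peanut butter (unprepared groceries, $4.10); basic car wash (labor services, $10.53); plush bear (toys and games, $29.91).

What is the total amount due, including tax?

$83.85

Card game $10.15: toys and games → 4.5% → $0.45675
Six-pack IPA $16.47: beer, wine and spirits → 8.75% → $1.441125
Breakfast burrito $7.97: ready-to-eat food → 7% → $0.5579
Peanut butter $4.10: unprepared groceries → 0% → $0.00
Basic car wash $10.53: labor services → 8.75% → $0.921375
Plush bear $29.91: toys and games → 4.5% → $1.34595
Subtotal = $79.13; unrounded tax = $4.7231 → $4.72; total due = $83.85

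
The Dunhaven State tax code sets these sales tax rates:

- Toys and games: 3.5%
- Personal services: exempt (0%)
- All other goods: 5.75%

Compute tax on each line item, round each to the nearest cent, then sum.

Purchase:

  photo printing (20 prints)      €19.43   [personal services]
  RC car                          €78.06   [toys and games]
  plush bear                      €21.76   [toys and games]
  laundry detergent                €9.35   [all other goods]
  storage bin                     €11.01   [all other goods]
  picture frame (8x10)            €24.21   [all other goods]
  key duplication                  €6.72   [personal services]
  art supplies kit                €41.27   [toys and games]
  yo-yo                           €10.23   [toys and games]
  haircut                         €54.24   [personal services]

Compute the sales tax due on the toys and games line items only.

RC car €78.06: toys and games → 3.5% → €2.73
Plush bear €21.76: toys and games → 3.5% → €0.76
Art supplies kit €41.27: toys and games → 3.5% → €1.44
Yo-yo €10.23: toys and games → 3.5% → €0.36
Tax on toys and games = €2.73 + €0.76 + €1.44 + €0.36 = €5.29

€5.29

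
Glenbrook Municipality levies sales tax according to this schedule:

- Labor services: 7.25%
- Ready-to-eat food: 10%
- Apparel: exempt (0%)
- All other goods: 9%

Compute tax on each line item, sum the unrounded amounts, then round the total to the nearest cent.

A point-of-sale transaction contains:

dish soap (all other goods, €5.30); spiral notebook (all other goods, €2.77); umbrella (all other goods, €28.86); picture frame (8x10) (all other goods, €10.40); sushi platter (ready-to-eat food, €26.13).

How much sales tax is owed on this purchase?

€6.87

Dish soap €5.30: all other goods → 9% → €0.477
Spiral notebook €2.77: all other goods → 9% → €0.2493
Umbrella €28.86: all other goods → 9% → €2.5974
Picture frame (8x10) €10.40: all other goods → 9% → €0.936
Sushi platter €26.13: ready-to-eat food → 10% → €2.613
Unrounded tax sum = €6.8727 → €6.87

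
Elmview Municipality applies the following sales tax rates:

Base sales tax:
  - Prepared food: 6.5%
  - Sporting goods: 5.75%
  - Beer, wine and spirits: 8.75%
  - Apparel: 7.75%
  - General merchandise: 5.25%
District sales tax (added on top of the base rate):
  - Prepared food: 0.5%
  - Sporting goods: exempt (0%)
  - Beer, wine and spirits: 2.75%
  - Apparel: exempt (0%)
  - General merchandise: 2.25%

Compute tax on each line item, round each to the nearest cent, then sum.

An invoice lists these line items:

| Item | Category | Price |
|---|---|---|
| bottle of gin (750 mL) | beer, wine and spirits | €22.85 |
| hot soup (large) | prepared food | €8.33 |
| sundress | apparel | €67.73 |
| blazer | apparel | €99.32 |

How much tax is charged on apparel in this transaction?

€12.95

Sundress €67.73: apparel → 7.75% + 0% district = 7.75% → €5.25
Blazer €99.32: apparel → 7.75% + 0% district = 7.75% → €7.70
Tax on apparel = €5.25 + €7.70 = €12.95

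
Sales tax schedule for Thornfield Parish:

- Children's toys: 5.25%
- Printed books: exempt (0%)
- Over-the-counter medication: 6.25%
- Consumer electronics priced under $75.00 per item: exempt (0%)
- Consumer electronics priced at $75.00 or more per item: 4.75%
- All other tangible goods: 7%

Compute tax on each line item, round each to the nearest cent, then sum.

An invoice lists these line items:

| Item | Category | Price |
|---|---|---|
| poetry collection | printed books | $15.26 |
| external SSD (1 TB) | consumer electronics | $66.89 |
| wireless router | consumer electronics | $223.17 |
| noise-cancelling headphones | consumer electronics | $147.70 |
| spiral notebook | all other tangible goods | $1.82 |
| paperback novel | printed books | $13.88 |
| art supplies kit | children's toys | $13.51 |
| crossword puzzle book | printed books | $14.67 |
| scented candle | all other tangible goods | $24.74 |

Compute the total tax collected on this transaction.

Poetry collection $15.26: printed books → 0% → $0.00
External SSD (1 TB) $66.89: consumer electronics, under $75.00 → 0% → $0.00
Wireless router $223.17: consumer electronics, $75.00 or more → 4.75% → $10.60
Noise-cancelling headphones $147.70: consumer electronics, $75.00 or more → 4.75% → $7.02
Spiral notebook $1.82: all other tangible goods → 7% → $0.13
Paperback novel $13.88: printed books → 0% → $0.00
Art supplies kit $13.51: children's toys → 5.25% → $0.71
Crossword puzzle book $14.67: printed books → 0% → $0.00
Scented candle $24.74: all other tangible goods → 7% → $1.73
Total tax = $10.60 + $7.02 + $0.13 + $0.71 + $1.73 = $20.19

$20.19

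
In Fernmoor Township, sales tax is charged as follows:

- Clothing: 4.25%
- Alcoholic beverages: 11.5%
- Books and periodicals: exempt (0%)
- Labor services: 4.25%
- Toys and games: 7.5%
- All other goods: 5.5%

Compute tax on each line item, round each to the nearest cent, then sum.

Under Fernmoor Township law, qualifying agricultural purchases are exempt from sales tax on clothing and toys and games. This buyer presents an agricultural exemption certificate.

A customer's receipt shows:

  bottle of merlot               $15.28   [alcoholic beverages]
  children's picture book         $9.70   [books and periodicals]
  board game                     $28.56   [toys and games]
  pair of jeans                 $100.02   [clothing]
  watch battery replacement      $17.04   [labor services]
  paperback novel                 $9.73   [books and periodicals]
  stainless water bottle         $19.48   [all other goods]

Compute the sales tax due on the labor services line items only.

$0.72

Watch battery replacement $17.04: labor services → 4.25% → $0.72
Tax on labor services = $0.72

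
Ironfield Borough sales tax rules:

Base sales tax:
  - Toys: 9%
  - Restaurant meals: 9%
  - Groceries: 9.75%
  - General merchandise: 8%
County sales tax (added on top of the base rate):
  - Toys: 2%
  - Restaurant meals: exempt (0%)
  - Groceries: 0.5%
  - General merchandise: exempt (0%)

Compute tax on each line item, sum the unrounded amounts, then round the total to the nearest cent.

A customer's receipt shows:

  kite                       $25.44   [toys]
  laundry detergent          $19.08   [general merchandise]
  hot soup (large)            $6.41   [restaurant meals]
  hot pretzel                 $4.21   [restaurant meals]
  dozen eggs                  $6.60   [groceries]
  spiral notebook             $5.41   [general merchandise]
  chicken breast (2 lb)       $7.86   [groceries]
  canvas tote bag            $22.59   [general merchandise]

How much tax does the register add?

$9.00

Kite $25.44: toys → 9% + 2% county = 11% → $2.7984
Laundry detergent $19.08: general merchandise → 8% + 0% county = 8% → $1.5264
Hot soup (large) $6.41: restaurant meals → 9% + 0% county = 9% → $0.5769
Hot pretzel $4.21: restaurant meals → 9% + 0% county = 9% → $0.3789
Dozen eggs $6.60: groceries → 9.75% + 0.5% county = 10.25% → $0.6765
Spiral notebook $5.41: general merchandise → 8% + 0% county = 8% → $0.4328
Chicken breast (2 lb) $7.86: groceries → 9.75% + 0.5% county = 10.25% → $0.80565
Canvas tote bag $22.59: general merchandise → 8% + 0% county = 8% → $1.8072
Unrounded tax sum = $9.00275 → $9.00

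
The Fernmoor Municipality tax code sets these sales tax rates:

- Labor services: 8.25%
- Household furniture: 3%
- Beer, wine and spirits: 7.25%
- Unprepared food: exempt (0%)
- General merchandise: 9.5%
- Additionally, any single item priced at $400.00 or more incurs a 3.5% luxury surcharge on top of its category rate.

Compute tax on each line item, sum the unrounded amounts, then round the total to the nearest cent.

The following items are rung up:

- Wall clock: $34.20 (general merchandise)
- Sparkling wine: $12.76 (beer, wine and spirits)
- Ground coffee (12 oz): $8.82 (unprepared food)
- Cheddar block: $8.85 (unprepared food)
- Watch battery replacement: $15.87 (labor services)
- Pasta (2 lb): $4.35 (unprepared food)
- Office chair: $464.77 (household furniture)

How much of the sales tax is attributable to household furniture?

$30.21

Office chair $464.77: household furniture → 3% + 3.5% surcharge = 6.5% → $30.21005
Tax on household furniture: unrounded sum = $30.21005 → $30.21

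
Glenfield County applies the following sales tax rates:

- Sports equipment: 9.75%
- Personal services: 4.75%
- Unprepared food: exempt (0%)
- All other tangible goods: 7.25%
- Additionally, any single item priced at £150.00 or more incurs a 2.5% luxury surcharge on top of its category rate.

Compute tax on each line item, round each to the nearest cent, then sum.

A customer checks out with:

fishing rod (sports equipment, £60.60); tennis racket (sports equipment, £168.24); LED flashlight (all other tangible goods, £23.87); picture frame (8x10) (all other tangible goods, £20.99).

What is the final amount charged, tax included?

£303.47

Fishing rod £60.60: sports equipment → 9.75% → £5.91
Tennis racket £168.24: sports equipment → 9.75% + 2.5% surcharge = 12.25% → £20.61
LED flashlight £23.87: all other tangible goods → 7.25% → £1.73
Picture frame (8x10) £20.99: all other tangible goods → 7.25% → £1.52
Subtotal = £273.70; tax = £29.77; total due = £303.47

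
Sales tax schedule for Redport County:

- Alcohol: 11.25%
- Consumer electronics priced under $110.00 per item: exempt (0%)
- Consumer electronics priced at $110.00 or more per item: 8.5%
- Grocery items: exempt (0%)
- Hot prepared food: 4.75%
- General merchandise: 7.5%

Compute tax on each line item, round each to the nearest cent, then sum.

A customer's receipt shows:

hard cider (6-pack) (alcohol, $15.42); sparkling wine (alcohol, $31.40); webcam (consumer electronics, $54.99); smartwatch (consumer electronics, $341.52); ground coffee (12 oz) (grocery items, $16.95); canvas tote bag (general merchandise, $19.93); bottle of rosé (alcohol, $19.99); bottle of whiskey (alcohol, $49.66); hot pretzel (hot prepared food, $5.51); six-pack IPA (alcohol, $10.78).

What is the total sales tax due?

Hard cider (6-pack) $15.42: alcohol → 11.25% → $1.73
Sparkling wine $31.40: alcohol → 11.25% → $3.53
Webcam $54.99: consumer electronics, under $110.00 → 0% → $0.00
Smartwatch $341.52: consumer electronics, $110.00 or more → 8.5% → $29.03
Ground coffee (12 oz) $16.95: grocery items → 0% → $0.00
Canvas tote bag $19.93: general merchandise → 7.5% → $1.49
Bottle of rosé $19.99: alcohol → 11.25% → $2.25
Bottle of whiskey $49.66: alcohol → 11.25% → $5.59
Hot pretzel $5.51: hot prepared food → 4.75% → $0.26
Six-pack IPA $10.78: alcohol → 11.25% → $1.21
Total tax = $1.73 + $3.53 + $29.03 + $1.49 + $2.25 + $5.59 + $0.26 + $1.21 = $45.09

$45.09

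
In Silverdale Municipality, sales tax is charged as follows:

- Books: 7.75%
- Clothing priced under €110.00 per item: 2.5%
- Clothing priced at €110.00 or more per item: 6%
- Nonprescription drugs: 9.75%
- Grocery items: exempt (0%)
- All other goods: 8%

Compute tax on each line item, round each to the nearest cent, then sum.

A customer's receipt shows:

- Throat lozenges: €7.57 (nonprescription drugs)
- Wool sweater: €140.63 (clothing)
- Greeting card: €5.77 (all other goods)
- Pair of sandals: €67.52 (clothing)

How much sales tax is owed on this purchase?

Throat lozenges €7.57: nonprescription drugs → 9.75% → €0.74
Wool sweater €140.63: clothing, €110.00 or more → 6% → €8.44
Greeting card €5.77: all other goods → 8% → €0.46
Pair of sandals €67.52: clothing, under €110.00 → 2.5% → €1.69
Total tax = €0.74 + €8.44 + €0.46 + €1.69 = €11.33

€11.33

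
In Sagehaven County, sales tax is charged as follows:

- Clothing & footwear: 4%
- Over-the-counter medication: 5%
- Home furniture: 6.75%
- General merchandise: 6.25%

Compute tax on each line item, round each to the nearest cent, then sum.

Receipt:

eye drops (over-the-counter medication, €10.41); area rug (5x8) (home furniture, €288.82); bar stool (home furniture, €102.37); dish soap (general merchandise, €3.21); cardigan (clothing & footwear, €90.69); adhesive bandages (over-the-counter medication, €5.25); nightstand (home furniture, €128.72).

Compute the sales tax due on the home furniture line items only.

€35.10

Area rug (5x8) €288.82: home furniture → 6.75% → €19.50
Bar stool €102.37: home furniture → 6.75% → €6.91
Nightstand €128.72: home furniture → 6.75% → €8.69
Tax on home furniture = €19.50 + €6.91 + €8.69 = €35.10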